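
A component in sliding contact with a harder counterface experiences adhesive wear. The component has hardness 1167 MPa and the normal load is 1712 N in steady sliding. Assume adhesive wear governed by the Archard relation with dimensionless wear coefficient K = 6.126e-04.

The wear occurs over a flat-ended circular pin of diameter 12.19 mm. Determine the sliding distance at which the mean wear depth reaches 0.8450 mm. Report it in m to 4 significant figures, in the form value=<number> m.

value=109.7 m

All arithmetic keeps exact precision. Printed values are rounded; one final rounding to four significant figures.
Hardness H = 1167 MPa = 1.167e+09 Pa.
Pin diameter d = 12.19 mm = 0.01219 m. Contact area A = π·d²/4 = π·(0.01219 m)²/4 = 1.167e-04 m².
Depth limit h_lim = 0.8450 mm = 8.450e-04 m.
SI base units throughout: W = 1712 N, H = 1.167e+09 Pa, K = 6.126e-04.
Permissible volume V_lim = h_lim·A = 8.450e-04 · 1.167e-04 = 9.862e-08 m³.
Life L = V_lim·H/(K·W) = 9.862e-08 · 1.167e+09 / (6.126e-04 · 1712) = 109.7 m.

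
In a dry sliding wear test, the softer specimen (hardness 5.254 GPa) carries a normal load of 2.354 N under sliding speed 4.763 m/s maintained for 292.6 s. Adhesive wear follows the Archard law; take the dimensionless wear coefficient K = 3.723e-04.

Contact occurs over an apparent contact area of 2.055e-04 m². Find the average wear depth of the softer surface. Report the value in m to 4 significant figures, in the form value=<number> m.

value=1.131e-06 m

Shown intermediates are rounded; each operation keeps full float precision; a single final rounding to 4 significant digits.
Convert: Sliding distance L = v·t = 4.763 m/s × 292.6 s = 1394 m.
Convert: Hardness H = 5.254 GPa = 5.254e+09 Pa.
As SI base values: W = 2.354 N, H = 5.254e+09 Pa, K = 3.723e-04.
Archard relation: V = K·W·L/H = 3.723e-04 · 2.354 · 1394 / 5.254e+09 = 2.325e-10 m³.
Mean depth h = V/A = 2.325e-10 / 2.055e-04 = 1.131e-06 m.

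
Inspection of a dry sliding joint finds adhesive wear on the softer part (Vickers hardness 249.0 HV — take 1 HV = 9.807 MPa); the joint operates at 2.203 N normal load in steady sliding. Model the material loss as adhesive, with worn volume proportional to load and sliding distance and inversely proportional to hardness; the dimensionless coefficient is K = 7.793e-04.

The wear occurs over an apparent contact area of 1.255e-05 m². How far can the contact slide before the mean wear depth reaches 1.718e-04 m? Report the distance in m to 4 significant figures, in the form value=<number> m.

value=3067 m

Every step carries exact precision; the intermediates are displayed rounded, and rounded once at the end, at four significant digits.
Convert: Hardness H = 249.0 HV × 9.807 MPa/HV = 2442 MPa = 2.442e+09 Pa.
As SI base values: W = 2.203 N, H = 2.442e+09 Pa, K = 7.793e-04.
Wearable volume V_lim = h_lim·A = 1.718e-04 · 1.255e-05 = 2.156e-09 m³.
Thus life L = V_lim·H/(K·W) = 2.156e-09 · 2.442e+09 / (7.793e-04 · 2.203) = 3067 m.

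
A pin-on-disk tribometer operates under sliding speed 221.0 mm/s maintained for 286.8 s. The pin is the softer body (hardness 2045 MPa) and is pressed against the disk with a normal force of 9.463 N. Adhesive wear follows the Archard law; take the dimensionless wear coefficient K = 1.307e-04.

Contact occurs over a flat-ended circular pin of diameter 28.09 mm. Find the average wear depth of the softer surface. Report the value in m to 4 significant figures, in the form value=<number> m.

value=6.186e-08 m

The algebra carries full float precision; intermediate values are printed rounded — a single final rounding: four significant digits.
Convert: Sliding speed v = 221.0 mm/s = 0.2210 m/s. Distance covered L = v·t = 0.2210 m/s × 286.8 s = 63.38 m.
Convert: Hardness H = 2045 MPa = 2.045e+09 Pa.
Convert: Pin diameter d = 28.09 mm = 0.02809 m. Contact area A = π·d²/4 = π·(0.02809 m)²/4 = 6.197e-04 m².
In SI base units, W = 9.463 N, H = 2.045e+09 Pa, K = 1.307e-04.
The Archard volume V = K·W·L/H = 1.307e-04 · 9.463 · 63.38 / 2.045e+09 = 3.833e-11 m³.
Wear depth h = V/A = 3.833e-11 / 6.197e-04 = 6.186e-08 m.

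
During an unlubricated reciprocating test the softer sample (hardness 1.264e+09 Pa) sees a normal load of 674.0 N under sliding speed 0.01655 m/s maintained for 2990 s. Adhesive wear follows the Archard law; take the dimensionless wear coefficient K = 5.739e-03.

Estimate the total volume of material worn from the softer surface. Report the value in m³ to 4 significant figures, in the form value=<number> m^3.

Every step maintains exact precision. The intermediates appear rounded. Rounded once at the end: four significant digits.
Total distance L = v·t = 0.01655 m/s × 2990 s = 49.48 m.
Restated in SI base units: W = 674.0 N, H = 1.264e+09 Pa, K = 5.739e-03.
Apply Archard: V = K·W·L/H = 5.739e-03 · 674.0 · 49.48 / 1.264e+09 = 1.514e-07 m³.

value=1.514e-07 m^3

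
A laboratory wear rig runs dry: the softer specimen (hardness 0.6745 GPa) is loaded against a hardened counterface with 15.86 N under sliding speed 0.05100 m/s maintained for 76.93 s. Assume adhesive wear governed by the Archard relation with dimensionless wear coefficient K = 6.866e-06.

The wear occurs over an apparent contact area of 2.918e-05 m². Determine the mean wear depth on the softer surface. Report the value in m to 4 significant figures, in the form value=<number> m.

value=2.171e-08 m

The intermediates are printed rounded — the algebra keeps exact precision — a single final rounding, at four significant digits.
The distance L = v·t = 0.05100 m/s × 76.93 s = 3.923 m.
Hardness H = 0.6745 GPa = 6.745e+08 Pa.
SI base units throughout: W = 15.86 N, H = 6.745e+08 Pa, K = 6.866e-06.
Apply Archard: V = K·W·L/H = 6.866e-06 · 15.86 · 3.923 / 6.745e+08 = 6.334e-13 m³.
Depth of wear h = V/A = 6.334e-13 / 2.918e-05 = 2.171e-08 m.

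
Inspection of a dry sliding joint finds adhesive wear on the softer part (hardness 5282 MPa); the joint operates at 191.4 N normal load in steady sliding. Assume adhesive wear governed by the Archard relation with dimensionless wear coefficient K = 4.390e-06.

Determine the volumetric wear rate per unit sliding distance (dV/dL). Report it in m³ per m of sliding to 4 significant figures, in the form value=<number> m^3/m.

value=1.591e-13 m^3/m

Quoted intermediates are rounded; all working math holds full precision. Rounded once at the end: 4 significant digits.
Hardness H = 5282 MPa = 5.282e+09 Pa.
In SI base units, W = 191.4 N, H = 5.282e+09 Pa, K = 4.390e-06.
Sliding wear rate dV/dL = K·W/H (no L dependence): 4.390e-06 · 191.4 / 5.282e+09 = 1.591e-13 m³/m.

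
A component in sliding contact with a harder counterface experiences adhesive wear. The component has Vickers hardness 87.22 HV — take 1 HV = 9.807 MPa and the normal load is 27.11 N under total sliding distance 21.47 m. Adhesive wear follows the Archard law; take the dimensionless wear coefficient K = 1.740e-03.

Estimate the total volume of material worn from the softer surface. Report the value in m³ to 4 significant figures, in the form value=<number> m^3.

Intermediates appear rounded, and every step maintains full precision, and one last rounding: four significant figures.
Hardness H = 87.22 HV × 9.807 MPa/HV = 855.4 MPa = 8.554e+08 Pa.
As SI base values: W = 27.11 N, H = 8.554e+08 Pa, K = 1.740e-03.
Archard relation: V = K·W·L/H = 1.740e-03 · 27.11 · 21.47 / 8.554e+08 = 1.184e-09 m³.

value=1.184e-09 m^3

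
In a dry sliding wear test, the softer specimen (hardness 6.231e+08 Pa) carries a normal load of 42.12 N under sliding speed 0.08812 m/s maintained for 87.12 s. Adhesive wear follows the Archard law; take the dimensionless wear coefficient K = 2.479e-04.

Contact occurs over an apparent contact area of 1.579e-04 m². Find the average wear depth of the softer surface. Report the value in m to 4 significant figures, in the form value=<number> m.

All arithmetic maintains full precision. Shown intermediates are rounded. Rounded just once, at four significant figures.
The distance L = v·t = 0.08812 m/s × 87.12 s = 7.677 m.
Expressed in SI base units: W = 42.12 N, H = 6.231e+08 Pa, K = 2.479e-04.
By Archard's law, V = K·W·L/H = 2.479e-04 · 42.12 · 7.677 / 6.231e+08 = 1.286e-10 m³.
Wear depth h = V/A = 1.286e-10 / 1.579e-04 = 8.147e-07 m.

value=8.147e-07 m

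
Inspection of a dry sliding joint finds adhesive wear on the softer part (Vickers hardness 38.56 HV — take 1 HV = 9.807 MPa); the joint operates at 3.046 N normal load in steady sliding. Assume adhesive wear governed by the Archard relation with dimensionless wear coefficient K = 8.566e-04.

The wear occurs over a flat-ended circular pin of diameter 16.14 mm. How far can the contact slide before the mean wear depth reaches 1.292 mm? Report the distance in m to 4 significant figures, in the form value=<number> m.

value=3.831e+04 m

The intermediates are printed rounded; the algebra holds full float precision; one last rounding: four significant figures.
Convert: Hardness H = 38.56 HV × 9.807 MPa/HV = 378.2 MPa = 3.782e+08 Pa.
Convert: Pin diameter d = 16.14 mm = 0.01614 m. Contact area A = π·d²/4 = π·(0.01614 m)²/4 = 2.046e-04 m².
Convert: Depth limit h_lim = 1.292 mm = 0.001292 m.
In SI base units, W = 3.046 N, H = 3.782e+08 Pa, K = 8.566e-04.
At the depth limit, V_lim = h_lim·A = 0.001292 · 2.046e-04 = 2.643e-07 m³.
Thus life L = V_lim·H/(K·W) = 2.643e-07 · 3.782e+08 / (8.566e-04 · 3.046) = 3.831e+04 m.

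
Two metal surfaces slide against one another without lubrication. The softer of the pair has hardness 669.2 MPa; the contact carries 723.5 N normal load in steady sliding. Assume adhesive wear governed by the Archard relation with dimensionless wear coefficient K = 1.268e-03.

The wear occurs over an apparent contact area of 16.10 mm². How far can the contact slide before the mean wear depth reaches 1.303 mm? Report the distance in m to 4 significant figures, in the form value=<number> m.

value=15.30 m

Quoted intermediates are rounded — every step carries full float precision. Rounded just once: four significant digits.
Convert: Hardness H = 669.2 MPa = 6.692e+08 Pa.
Convert: Contact area A = 16.10 mm² = 1.610e-05 m².
Convert: Depth limit h_lim = 1.303 mm = 0.001303 m.
SI base units throughout: W = 723.5 N, H = 6.692e+08 Pa, K = 1.268e-03.
Permissible volume V_lim = h_lim·A = 0.001303 · 1.610e-05 = 2.098e-08 m³.
Life L = V_lim·H/(K·W) = 2.098e-08 · 6.692e+08 / (1.268e-03 · 723.5) = 15.30 m.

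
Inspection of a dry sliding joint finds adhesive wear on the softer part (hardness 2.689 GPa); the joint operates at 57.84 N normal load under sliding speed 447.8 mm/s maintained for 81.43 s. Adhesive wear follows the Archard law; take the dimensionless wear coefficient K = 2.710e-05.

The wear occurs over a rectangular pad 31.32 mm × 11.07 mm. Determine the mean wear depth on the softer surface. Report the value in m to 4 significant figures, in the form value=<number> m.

Intermediate values are printed rounded — all working math maintains full precision. Rounded just once, at 4 significant digits.
Convert: Sliding speed v = 447.8 mm/s = 0.4478 m/s. Path length L = v·t = 0.4478 m/s × 81.43 s = 36.46 m.
Convert: Hardness H = 2.689 GPa = 2.689e+09 Pa.
Convert: Pad sides 31.32 mm × 11.07 mm = 0.03132 m × 0.01107 m. Contact area A = 0.03132 m × 0.01107 m = 3.467e-04 m².
As SI base values: W = 57.84 N, H = 2.689e+09 Pa, K = 2.710e-05.
Wear volume V = K·W·L/H = 2.710e-05 · 57.84 · 36.46 / 2.689e+09 = 2.126e-11 m³.
Depth of wear h = V/A = 2.126e-11 / 3.467e-04 = 6.131e-08 m.

value=6.131e-08 m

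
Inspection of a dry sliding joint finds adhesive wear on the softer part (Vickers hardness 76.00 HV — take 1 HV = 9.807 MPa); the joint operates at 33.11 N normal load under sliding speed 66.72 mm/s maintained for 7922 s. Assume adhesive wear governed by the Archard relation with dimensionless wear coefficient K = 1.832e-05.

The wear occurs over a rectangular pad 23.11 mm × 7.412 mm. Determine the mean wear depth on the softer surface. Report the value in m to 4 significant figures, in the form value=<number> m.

The computation runs at full precision; the intermediates are printed rounded — a single final rounding: four significant figures.
Sliding speed v = 66.72 mm/s = 0.06672 m/s. Distance covered L = v·t = 0.06672 m/s × 7922 s = 528.6 m.
Hardness H = 76.00 HV × 9.807 MPa/HV = 745.3 MPa = 7.453e+08 Pa.
Pad sides 23.11 mm × 7.412 mm = 0.02311 m × 0.007412 m. Contact area A = 0.02311 m × 0.007412 m = 1.713e-04 m².
Restated in SI base units: W = 33.11 N, H = 7.453e+08 Pa, K = 1.832e-05.
The Archard volume V = K·W·L/H = 1.832e-05 · 33.11 · 528.6 / 7.453e+08 = 4.302e-10 m³.
Average depth h = V/A = 4.302e-10 / 1.713e-04 = 2.511e-06 m.

value=2.511e-06 m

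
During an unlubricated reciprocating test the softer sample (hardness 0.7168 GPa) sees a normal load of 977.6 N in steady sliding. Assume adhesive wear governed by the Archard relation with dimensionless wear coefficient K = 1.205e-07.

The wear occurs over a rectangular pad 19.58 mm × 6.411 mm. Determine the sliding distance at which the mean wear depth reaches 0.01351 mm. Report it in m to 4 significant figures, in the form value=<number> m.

value=1.032e+04 m

Each operation holds full precision. Quoted intermediates are rounded; one last rounding to four significant figures.
Convert: Hardness H = 0.7168 GPa = 7.168e+08 Pa.
Convert: Pad sides 19.58 mm × 6.411 mm = 0.01958 m × 0.006411 m. Contact area A = 0.01958 m × 0.006411 m = 1.255e-04 m².
Convert: Depth limit h_lim = 0.01351 mm = 1.351e-05 m.
SI base units throughout: W = 977.6 N, H = 7.168e+08 Pa, K = 1.205e-07.
Wearable volume V_lim = h_lim·A = 1.351e-05 · 1.255e-04 = 1.696e-09 m³.
So the life L = V_lim·H/(K·W) = 1.696e-09 · 7.168e+08 / (1.205e-07 · 977.6) = 1.032e+04 m.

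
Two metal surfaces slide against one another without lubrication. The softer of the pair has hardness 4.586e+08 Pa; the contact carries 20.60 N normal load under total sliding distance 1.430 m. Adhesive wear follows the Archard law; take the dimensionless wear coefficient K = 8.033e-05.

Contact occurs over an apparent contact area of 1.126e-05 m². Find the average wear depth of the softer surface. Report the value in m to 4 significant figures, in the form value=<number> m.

All working math maintains full float precision. The intermediates appear rounded; one last rounding to four significant figures.
Collected in SI base units: W = 20.60 N, H = 4.586e+08 Pa, K = 8.033e-05.
The Archard volume V = K·W·L/H = 8.033e-05 · 20.60 · 1.430 / 4.586e+08 = 5.160e-12 m³.
Mean depth h = V/A = 5.160e-12 / 1.126e-05 = 4.583e-07 m.

value=4.583e-07 m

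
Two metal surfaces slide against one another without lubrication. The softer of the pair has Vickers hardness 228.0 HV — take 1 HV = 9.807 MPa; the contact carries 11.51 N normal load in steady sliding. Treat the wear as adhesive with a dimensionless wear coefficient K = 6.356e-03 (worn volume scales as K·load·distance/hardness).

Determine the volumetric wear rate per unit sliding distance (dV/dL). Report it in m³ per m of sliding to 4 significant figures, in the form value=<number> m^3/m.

value=3.272e-11 m^3/m

Intermediate values are displayed rounded; every step holds full float precision; a lone final rounding, at four significant digits.
Convert: Hardness H = 228.0 HV × 9.807 MPa/HV = 2236 MPa = 2.236e+09 Pa.
In SI base units: W = 11.51 N, H = 2.236e+09 Pa, K = 6.356e-03.
Volumetric rate dV/dL = K·W/H, so: 6.356e-03 · 11.51 / 2.236e+09 = 3.272e-11 m³/m.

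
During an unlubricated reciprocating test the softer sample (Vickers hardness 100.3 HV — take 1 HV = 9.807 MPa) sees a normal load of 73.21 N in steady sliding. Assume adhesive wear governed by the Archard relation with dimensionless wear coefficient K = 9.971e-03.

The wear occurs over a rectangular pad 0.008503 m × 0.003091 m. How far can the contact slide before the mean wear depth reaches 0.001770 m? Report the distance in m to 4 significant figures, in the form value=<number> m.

Every step holds exact precision — intermediates are printed rounded, and one last rounding: 4 significant digits.
Hardness H = 100.3 HV × 9.807 MPa/HV = 983.6 MPa = 9.836e+08 Pa.
Contact area A = 0.008503 m × 0.003091 m = 2.628e-05 m².
Restated in SI base units: W = 73.21 N, H = 9.836e+08 Pa, K = 9.971e-03.
Permissible volume V_lim = h_lim·A = 0.001770 · 2.628e-05 = 4.652e-08 m³.
Life L = V_lim·H/(K·W) = 4.652e-08 · 9.836e+08 / (9.971e-03 · 73.21) = 62.69 m.

value=62.69 m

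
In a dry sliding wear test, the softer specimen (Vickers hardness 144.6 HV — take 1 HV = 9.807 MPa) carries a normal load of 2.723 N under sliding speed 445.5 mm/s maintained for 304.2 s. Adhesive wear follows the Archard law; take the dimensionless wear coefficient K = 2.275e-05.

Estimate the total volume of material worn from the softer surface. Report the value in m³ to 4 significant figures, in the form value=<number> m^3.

Each operation carries exact precision, and printed values are rounded. Rounded just once to four significant digits.
Sliding speed v = 445.5 mm/s = 0.4455 m/s. Path length L = v·t = 0.4455 m/s × 304.2 s = 135.5 m.
Hardness H = 144.6 HV × 9.807 MPa/HV = 1418 MPa = 1.418e+09 Pa.
Expressed in SI base units: W = 2.723 N, H = 1.418e+09 Pa, K = 2.275e-05.
Archard relation: V = K·W·L/H = 2.275e-05 · 2.723 · 135.5 / 1.418e+09 = 5.920e-12 m³.

value=5.920e-12 m^3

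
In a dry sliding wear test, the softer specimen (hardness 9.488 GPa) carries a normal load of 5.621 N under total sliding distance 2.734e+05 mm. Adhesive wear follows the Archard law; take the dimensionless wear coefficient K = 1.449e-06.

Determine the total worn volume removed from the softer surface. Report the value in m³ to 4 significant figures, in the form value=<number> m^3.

All arithmetic maintains full precision, and the intermediates appear rounded. Rounded just once to 4 significant digits.
Distance covered L = 2.734e+05 mm = 273.4 m.
Hardness H = 9.488 GPa = 9.488e+09 Pa.
In SI base units: W = 5.621 N, H = 9.488e+09 Pa, K = 1.449e-06.
Wear volume V = K·W·L/H = 1.449e-06 · 5.621 · 273.4 / 9.488e+09 = 2.347e-13 m³.

value=2.347e-13 m^3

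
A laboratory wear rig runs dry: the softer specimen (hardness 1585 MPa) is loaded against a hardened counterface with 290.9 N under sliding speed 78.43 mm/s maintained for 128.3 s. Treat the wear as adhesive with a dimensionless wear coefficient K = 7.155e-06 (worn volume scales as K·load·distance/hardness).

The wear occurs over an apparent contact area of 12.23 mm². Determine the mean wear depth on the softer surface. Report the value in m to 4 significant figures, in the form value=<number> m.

value=1.080e-06 m

The computation carries full precision; the intermediates appear rounded. Rounded once at the end, at four significant digits.
Convert: Sliding speed v = 78.43 mm/s = 0.07843 m/s. Sliding distance L = v·t = 0.07843 m/s × 128.3 s = 10.06 m.
Convert: Hardness H = 1585 MPa = 1.585e+09 Pa.
Convert: Contact area A = 12.23 mm² = 1.223e-05 m².
Working in SI base units: W = 290.9 N, H = 1.585e+09 Pa, K = 7.155e-06.
Worn volume V = K·W·L/H = 7.155e-06 · 290.9 · 10.06 / 1.585e+09 = 1.321e-11 m³.
Mean depth h = V/A = 1.321e-11 / 1.223e-05 = 1.080e-06 m.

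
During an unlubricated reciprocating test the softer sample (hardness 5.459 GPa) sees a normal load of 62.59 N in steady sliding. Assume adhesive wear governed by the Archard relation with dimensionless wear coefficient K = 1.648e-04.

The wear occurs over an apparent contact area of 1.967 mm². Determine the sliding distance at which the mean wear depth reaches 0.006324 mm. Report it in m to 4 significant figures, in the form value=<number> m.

All arithmetic holds full precision, and quoted intermediates are rounded — one final rounding, at four significant figures.
Convert: Hardness H = 5.459 GPa = 5.459e+09 Pa.
Convert: Contact area A = 1.967 mm² = 1.967e-06 m².
Convert: Depth limit h_lim = 0.006324 mm = 6.324e-06 m.
As SI base values: W = 62.59 N, H = 5.459e+09 Pa, K = 1.648e-04.
Allowed volume V_lim = h_lim·A = 6.324e-06 · 1.967e-06 = 1.244e-11 m³.
Thus life L = V_lim·H/(K·W) = 1.244e-11 · 5.459e+09 / (1.648e-04 · 62.59) = 6.583 m.

value=6.583 m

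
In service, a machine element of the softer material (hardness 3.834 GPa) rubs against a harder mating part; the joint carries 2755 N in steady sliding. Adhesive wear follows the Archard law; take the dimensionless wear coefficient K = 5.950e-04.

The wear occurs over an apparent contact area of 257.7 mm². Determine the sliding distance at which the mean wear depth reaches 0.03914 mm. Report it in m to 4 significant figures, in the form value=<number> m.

The algebra maintains full float precision; the intermediates are displayed rounded, and one final rounding: four significant digits.
Convert: Hardness H = 3.834 GPa = 3.834e+09 Pa.
Convert: Contact area A = 257.7 mm² = 2.577e-04 m².
Convert: Depth limit h_lim = 0.03914 mm = 3.914e-05 m.
Restated in SI base units: W = 2755 N, H = 3.834e+09 Pa, K = 5.950e-04.
Limit volume V_lim = h_lim·A = 3.914e-05 · 2.577e-04 = 1.009e-08 m³.
So the life L = V_lim·H/(K·W) = 1.009e-08 · 3.834e+09 / (5.950e-04 · 2755) = 23.59 m.

value=23.59 m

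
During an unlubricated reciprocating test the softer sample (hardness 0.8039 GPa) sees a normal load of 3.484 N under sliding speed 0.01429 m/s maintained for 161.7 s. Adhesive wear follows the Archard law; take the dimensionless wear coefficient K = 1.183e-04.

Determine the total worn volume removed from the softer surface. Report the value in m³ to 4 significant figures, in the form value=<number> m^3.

Intermediates are printed rounded — the computation maintains exact precision, and a single final rounding: four significant figures.
Convert: Total distance L = v·t = 0.01429 m/s × 161.7 s = 2.311 m.
Convert: Hardness H = 0.8039 GPa = 8.039e+08 Pa.
Working in SI base units: W = 3.484 N, H = 8.039e+08 Pa, K = 1.183e-04.
The Archard volume V = K·W·L/H = 1.183e-04 · 3.484 · 2.311 / 8.039e+08 = 1.185e-12 m³.

value=1.185e-12 m^3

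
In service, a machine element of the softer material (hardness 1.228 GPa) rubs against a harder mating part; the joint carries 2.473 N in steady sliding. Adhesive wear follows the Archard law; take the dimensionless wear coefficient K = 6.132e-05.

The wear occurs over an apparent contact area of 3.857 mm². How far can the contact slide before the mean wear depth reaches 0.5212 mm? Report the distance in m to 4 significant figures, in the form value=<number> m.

value=1.628e+04 m

Intermediate values are printed rounded; all working math maintains full float precision, and one final rounding: 4 significant figures.
Hardness H = 1.228 GPa = 1.228e+09 Pa.
Contact area A = 3.857 mm² = 3.857e-06 m².
Depth limit h_lim = 0.5212 mm = 5.212e-04 m.
As SI base values: W = 2.473 N, H = 1.228e+09 Pa, K = 6.132e-05.
Allowed volume V_lim = h_lim·A = 5.212e-04 · 3.857e-06 = 2.010e-09 m³.
Thus life L = V_lim·H/(K·W) = 2.010e-09 · 1.228e+09 / (6.132e-05 · 2.473) = 1.628e+04 m.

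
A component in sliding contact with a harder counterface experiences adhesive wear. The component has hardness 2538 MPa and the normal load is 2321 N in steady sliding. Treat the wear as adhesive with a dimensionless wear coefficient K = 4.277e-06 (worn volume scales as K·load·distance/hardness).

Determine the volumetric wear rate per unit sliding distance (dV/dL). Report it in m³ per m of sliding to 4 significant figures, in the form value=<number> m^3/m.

The algebra carries full float precision — intermediates appear rounded, and a single final rounding to four significant figures.
Convert: Hardness H = 2538 MPa = 2.538e+09 Pa.
In SI base units: W = 2321 N, H = 2.538e+09 Pa, K = 4.277e-06.
The wear rate dV/dL = K·W/H, so: 4.277e-06 · 2321 / 2.538e+09 = 3.911e-12 m³/m.

value=3.911e-12 m^3/m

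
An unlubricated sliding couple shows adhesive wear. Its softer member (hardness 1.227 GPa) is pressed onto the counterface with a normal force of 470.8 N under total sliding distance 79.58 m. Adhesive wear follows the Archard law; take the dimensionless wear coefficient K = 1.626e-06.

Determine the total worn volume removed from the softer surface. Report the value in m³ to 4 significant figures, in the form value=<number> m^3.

value=4.965e-11 m^3

The algebra holds full precision, and intermediate values are displayed rounded. Rounded just once, at 4 significant digits.
Convert: Hardness H = 1.227 GPa = 1.227e+09 Pa.
SI base units throughout: W = 470.8 N, H = 1.227e+09 Pa, K = 1.626e-06.
The Archard volume V = K·W·L/H = 1.626e-06 · 470.8 · 79.58 / 1.227e+09 = 4.965e-11 m³.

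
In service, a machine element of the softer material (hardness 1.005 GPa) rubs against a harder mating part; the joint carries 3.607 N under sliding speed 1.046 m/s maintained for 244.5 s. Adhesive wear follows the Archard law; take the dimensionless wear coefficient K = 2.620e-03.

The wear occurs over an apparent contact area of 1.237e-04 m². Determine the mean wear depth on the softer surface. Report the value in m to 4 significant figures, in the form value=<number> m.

value=1.944e-05 m

Displayed values are rounded — all working math keeps exact precision. Rounded just once to 4 significant digits.
Convert: Path length L = v·t = 1.046 m/s × 244.5 s = 255.7 m.
Convert: Hardness H = 1.005 GPa = 1.005e+09 Pa.
SI base units throughout: W = 3.607 N, H = 1.005e+09 Pa, K = 2.620e-03.
Apply Archard: V = K·W·L/H = 2.620e-03 · 3.607 · 255.7 / 1.005e+09 = 2.405e-09 m³.
Average depth h = V/A = 2.405e-09 / 1.237e-04 = 1.944e-05 m.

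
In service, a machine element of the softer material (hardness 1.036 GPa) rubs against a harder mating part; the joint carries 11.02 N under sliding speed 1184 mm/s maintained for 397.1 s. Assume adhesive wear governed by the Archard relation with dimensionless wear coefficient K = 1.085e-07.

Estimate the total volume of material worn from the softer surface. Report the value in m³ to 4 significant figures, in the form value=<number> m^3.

Quoted intermediates are rounded. The algebra runs at full precision — one final rounding: four significant digits.
Sliding speed v = 1184 mm/s = 1.184 m/s. The distance L = v·t = 1.184 m/s × 397.1 s = 470.2 m.
Hardness H = 1.036 GPa = 1.036e+09 Pa.
As SI base values: W = 11.02 N, H = 1.036e+09 Pa, K = 1.085e-07.
Worn volume V = K·W·L/H = 1.085e-07 · 11.02 · 470.2 / 1.036e+09 = 5.426e-13 m³.

value=5.426e-13 m^3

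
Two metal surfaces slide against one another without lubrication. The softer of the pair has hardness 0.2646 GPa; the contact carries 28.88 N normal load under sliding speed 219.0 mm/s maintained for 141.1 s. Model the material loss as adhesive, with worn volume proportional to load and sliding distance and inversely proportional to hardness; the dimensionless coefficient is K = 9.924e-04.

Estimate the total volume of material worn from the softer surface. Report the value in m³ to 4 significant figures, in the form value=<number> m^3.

value=3.347e-09 m^3

The intermediates are displayed rounded. The algebra holds exact precision. Rounded just once, at 4 significant figures.
Convert: Sliding speed v = 219.0 mm/s = 0.2190 m/s. Distance covered L = v·t = 0.2190 m/s × 141.1 s = 30.90 m.
Convert: Hardness H = 0.2646 GPa = 2.646e+08 Pa.
Collected in SI base units: W = 28.88 N, H = 2.646e+08 Pa, K = 9.924e-04.
The Archard volume V = K·W·L/H = 9.924e-04 · 28.88 · 30.90 / 2.646e+08 = 3.347e-09 m³.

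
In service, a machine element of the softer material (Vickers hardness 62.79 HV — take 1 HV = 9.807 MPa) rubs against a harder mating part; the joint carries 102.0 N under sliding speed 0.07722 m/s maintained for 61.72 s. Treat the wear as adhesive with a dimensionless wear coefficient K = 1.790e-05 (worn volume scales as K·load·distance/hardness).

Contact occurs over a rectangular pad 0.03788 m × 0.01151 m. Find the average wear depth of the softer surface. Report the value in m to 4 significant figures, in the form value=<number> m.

The intermediates appear rounded. All working math maintains exact precision; a lone final rounding: four significant digits.
Convert: Total distance L = v·t = 0.07722 m/s × 61.72 s = 4.766 m.
Convert: Hardness H = 62.79 HV × 9.807 MPa/HV = 615.8 MPa = 6.158e+08 Pa.
Convert: Contact area A = 0.03788 m × 0.01151 m = 4.360e-04 m².
Expressed in SI base units: W = 102.0 N, H = 6.158e+08 Pa, K = 1.790e-05.
Volume removed: V = K·W·L/H = 1.790e-05 · 102.0 · 4.766 / 6.158e+08 = 1.413e-11 m³.
Average depth h = V/A = 1.413e-11 / 4.360e-04 = 3.241e-08 m.

value=3.241e-08 m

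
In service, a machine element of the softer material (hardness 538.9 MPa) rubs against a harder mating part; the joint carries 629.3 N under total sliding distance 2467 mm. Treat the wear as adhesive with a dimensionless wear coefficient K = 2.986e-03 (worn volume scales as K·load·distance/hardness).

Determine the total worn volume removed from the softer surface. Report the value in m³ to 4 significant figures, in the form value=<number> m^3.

Intermediate values are printed rounded; the computation maintains full precision — one final rounding: 4 significant figures.
Convert: Distance covered L = 2467 mm = 2.467 m.
Convert: Hardness H = 538.9 MPa = 5.389e+08 Pa.
In SI base units: W = 629.3 N, H = 5.389e+08 Pa, K = 2.986e-03.
Archard relation: V = K·W·L/H = 2.986e-03 · 629.3 · 2.467 / 5.389e+08 = 8.602e-09 m³.

value=8.602e-09 m^3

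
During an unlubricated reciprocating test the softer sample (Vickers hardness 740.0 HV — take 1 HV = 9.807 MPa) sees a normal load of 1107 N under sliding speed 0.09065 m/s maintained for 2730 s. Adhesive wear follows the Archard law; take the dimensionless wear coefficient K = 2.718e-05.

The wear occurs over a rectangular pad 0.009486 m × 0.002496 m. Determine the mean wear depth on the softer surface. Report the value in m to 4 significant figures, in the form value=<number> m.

Displayed values are rounded, and every step maintains full precision, and a lone final rounding to four significant figures.
Sliding distance L = v·t = 0.09065 m/s × 2730 s = 247.5 m.
Hardness H = 740.0 HV × 9.807 MPa/HV = 7257 MPa = 7.257e+09 Pa.
Contact area A = 0.009486 m × 0.002496 m = 2.368e-05 m².
In SI base units, W = 1107 N, H = 7.257e+09 Pa, K = 2.718e-05.
By Archard's law, V = K·W·L/H = 2.718e-05 · 1107 · 247.5 / 7.257e+09 = 1.026e-09 m³.
Average depth h = V/A = 1.026e-09 / 2.368e-05 = 4.333e-05 m.

value=4.333e-05 m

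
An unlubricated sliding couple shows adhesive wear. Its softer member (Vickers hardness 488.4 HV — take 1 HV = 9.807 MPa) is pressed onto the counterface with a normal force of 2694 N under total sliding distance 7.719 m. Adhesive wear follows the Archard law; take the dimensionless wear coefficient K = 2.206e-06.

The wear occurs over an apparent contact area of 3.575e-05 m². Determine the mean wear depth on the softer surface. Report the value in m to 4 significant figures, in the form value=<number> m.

value=2.679e-07 m

Intermediate values appear rounded — all arithmetic maintains full precision, and a lone final rounding: four significant digits.
Hardness H = 488.4 HV × 9.807 MPa/HV = 4790 MPa = 4.790e+09 Pa.
SI base units throughout: W = 2694 N, H = 4.790e+09 Pa, K = 2.206e-06.
Worn volume V = K·W·L/H = 2.206e-06 · 2694 · 7.719 / 4.790e+09 = 9.578e-12 m³.
Wear depth h = V/A = 9.578e-12 / 3.575e-05 = 2.679e-07 m.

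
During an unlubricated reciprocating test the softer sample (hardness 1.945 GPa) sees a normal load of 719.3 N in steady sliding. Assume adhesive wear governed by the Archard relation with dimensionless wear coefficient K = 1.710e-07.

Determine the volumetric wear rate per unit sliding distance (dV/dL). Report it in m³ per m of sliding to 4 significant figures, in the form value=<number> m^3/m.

The algebra carries full float precision, and the intermediates appear rounded, and a lone final rounding, at four significant digits.
Convert: Hardness H = 1.945 GPa = 1.945e+09 Pa.
In SI base units: W = 719.3 N, H = 1.945e+09 Pa, K = 1.710e-07.
Wear rate dV/dL = K·W/H, so: 1.710e-07 · 719.3 / 1.945e+09 = 6.324e-14 m³/m.

value=6.324e-14 m^3/m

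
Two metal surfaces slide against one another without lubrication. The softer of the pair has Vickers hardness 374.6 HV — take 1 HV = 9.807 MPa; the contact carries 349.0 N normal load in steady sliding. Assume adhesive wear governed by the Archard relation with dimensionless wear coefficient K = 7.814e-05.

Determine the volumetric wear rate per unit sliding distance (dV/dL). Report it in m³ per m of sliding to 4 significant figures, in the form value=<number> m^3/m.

All arithmetic carries exact precision — the intermediates are printed rounded. Rounded just once: four significant digits.
Convert: Hardness H = 374.6 HV × 9.807 MPa/HV = 3674 MPa = 3.674e+09 Pa.
Collected in SI base units: W = 349.0 N, H = 3.674e+09 Pa, K = 7.814e-05.
Volumetric rate dV/dL = K·W/H (independent of L): 7.814e-05 · 349.0 / 3.674e+09 = 7.423e-12 m³/m.

value=7.423e-12 m^3/m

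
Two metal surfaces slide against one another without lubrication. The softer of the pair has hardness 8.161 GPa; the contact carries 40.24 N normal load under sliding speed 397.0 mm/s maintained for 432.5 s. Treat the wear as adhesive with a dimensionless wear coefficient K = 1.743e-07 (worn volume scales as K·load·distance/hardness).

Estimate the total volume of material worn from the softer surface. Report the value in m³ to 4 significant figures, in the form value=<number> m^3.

value=1.476e-13 m^3

Intermediates are displayed rounded — the algebra carries full precision, and rounded once at the end to four significant digits.
Sliding speed v = 397.0 mm/s = 0.3970 m/s. Total distance L = v·t = 0.3970 m/s × 432.5 s = 171.7 m.
Hardness H = 8.161 GPa = 8.161e+09 Pa.
Expressed in SI base units: W = 40.24 N, H = 8.161e+09 Pa, K = 1.743e-07.
Worn volume V = K·W·L/H = 1.743e-07 · 40.24 · 171.7 / 8.161e+09 = 1.476e-13 m³.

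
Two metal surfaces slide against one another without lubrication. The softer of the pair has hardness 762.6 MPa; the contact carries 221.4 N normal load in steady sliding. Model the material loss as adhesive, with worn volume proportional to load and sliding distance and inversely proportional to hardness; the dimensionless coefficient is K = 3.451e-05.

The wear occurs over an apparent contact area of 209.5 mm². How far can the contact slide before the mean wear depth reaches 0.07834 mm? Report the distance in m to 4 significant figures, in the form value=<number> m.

value=1638 m

The computation holds full float precision. Intermediates are printed rounded — rounded once at the end to four significant digits.
Hardness H = 762.6 MPa = 7.626e+08 Pa.
Contact area A = 209.5 mm² = 2.095e-04 m².
Depth limit h_lim = 0.07834 mm = 7.834e-05 m.
As SI base values: W = 221.4 N, H = 7.626e+08 Pa, K = 3.451e-05.
Wearable volume V_lim = h_lim·A = 7.834e-05 · 2.095e-04 = 1.641e-08 m³.
Inverting, life L = V_lim·H/(K·W) = 1.641e-08 · 7.626e+08 / (3.451e-05 · 221.4) = 1638 m.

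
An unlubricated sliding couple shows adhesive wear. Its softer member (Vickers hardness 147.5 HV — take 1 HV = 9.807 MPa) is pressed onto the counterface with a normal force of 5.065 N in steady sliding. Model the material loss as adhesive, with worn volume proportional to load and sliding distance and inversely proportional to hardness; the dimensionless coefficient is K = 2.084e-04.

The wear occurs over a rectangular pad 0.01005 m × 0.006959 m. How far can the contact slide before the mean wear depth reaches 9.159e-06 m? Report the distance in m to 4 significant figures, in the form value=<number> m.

value=877.8 m

Displayed values are rounded, and all working math holds full precision — rounded once at the end: 4 significant figures.
Hardness H = 147.5 HV × 9.807 MPa/HV = 1447 MPa = 1.447e+09 Pa.
Contact area A = 0.01005 m × 0.006959 m = 6.994e-05 m².
Collected in SI base units: W = 5.065 N, H = 1.447e+09 Pa, K = 2.084e-04.
At the depth limit, V_lim = h_lim·A = 9.159e-06 · 6.994e-05 = 6.406e-10 m³.
So the life L = V_lim·H/(K·W) = 6.406e-10 · 1.447e+09 / (2.084e-04 · 5.065) = 877.8 m.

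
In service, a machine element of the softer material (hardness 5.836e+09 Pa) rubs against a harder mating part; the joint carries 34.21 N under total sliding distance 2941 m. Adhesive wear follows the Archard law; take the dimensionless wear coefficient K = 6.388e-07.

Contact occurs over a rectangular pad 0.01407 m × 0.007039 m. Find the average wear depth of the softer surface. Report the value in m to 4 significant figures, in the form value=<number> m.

The computation maintains full precision, and the intermediates are displayed rounded, and rounded once at the end, at 4 significant digits.
Convert: Contact area A = 0.01407 m × 0.007039 m = 9.904e-05 m².
In SI base units, W = 34.21 N, H = 5.836e+09 Pa, K = 6.388e-07.
Volume removed: V = K·W·L/H = 6.388e-07 · 34.21 · 2941 / 5.836e+09 = 1.101e-11 m³.
Mean depth h = V/A = 1.101e-11 / 9.904e-05 = 1.112e-07 m.

value=1.112e-07 m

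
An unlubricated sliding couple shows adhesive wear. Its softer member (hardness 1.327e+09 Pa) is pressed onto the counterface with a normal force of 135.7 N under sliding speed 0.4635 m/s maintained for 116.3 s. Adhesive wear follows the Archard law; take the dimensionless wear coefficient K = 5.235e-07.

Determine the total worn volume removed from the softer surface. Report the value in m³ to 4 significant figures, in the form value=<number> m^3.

The algebra holds exact precision — the intermediates are printed rounded — rounded once at the end: four significant digits.
The distance L = v·t = 0.4635 m/s × 116.3 s = 53.91 m.
Expressed in SI base units: W = 135.7 N, H = 1.327e+09 Pa, K = 5.235e-07.
Worn volume V = K·W·L/H = 5.235e-07 · 135.7 · 53.91 / 1.327e+09 = 2.886e-12 m³.

value=2.886e-12 m^3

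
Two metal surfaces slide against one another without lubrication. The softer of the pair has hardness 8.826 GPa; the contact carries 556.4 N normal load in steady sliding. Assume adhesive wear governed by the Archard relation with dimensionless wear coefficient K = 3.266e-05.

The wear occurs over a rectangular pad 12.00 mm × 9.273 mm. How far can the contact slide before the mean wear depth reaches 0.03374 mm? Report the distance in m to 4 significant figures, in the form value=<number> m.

Quoted intermediates are rounded; each operation keeps full float precision; a single final rounding to four significant digits.
Convert: Hardness H = 8.826 GPa = 8.826e+09 Pa.
Convert: Pad sides 12.00 mm × 9.273 mm = 0.01200 m × 0.009273 m. Contact area A = 0.01200 m × 0.009273 m = 1.113e-04 m².
Convert: Depth limit h_lim = 0.03374 mm = 3.374e-05 m.
Restated in SI base units: W = 556.4 N, H = 8.826e+09 Pa, K = 3.266e-05.
Wearable volume V_lim = h_lim·A = 3.374e-05 · 1.113e-04 = 3.754e-09 m³.
Life L = V_lim·H/(K·W) = 3.754e-09 · 8.826e+09 / (3.266e-05 · 556.4) = 1824 m.

value=1824 m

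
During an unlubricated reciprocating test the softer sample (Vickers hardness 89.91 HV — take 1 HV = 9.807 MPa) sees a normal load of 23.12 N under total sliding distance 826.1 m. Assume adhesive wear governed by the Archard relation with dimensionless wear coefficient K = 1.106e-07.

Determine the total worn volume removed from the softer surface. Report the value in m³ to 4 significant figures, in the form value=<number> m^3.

value=2.396e-12 m^3

Intermediate values are printed rounded — every step keeps exact precision; a single final rounding: four significant figures.
Hardness H = 89.91 HV × 9.807 MPa/HV = 881.7 MPa = 8.817e+08 Pa.
Expressed in SI base units: W = 23.12 N, H = 8.817e+08 Pa, K = 1.106e-07.
Volume removed: V = K·W·L/H = 1.106e-07 · 23.12 · 826.1 / 8.817e+08 = 2.396e-12 m³.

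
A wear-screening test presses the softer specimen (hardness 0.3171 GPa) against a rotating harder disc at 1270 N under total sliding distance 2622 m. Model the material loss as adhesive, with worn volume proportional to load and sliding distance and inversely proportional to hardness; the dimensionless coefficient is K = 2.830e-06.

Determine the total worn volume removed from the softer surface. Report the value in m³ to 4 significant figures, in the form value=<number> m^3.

value=2.972e-08 m^3

Every step keeps exact precision, and quoted intermediates are rounded — a single final rounding, at 4 significant figures.
Convert: Hardness H = 0.3171 GPa = 3.171e+08 Pa.
In SI base units: W = 1270 N, H = 3.171e+08 Pa, K = 2.830e-06.
Volume removed: V = K·W·L/H = 2.830e-06 · 1270 · 2622 / 3.171e+08 = 2.972e-08 m³.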